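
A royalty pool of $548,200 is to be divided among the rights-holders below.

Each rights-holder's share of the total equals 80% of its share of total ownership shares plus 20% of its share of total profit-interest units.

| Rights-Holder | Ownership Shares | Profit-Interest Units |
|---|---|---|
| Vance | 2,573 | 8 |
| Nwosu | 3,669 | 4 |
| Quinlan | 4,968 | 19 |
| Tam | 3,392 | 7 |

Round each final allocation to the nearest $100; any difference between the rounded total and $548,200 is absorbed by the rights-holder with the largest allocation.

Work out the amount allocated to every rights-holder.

Totals — ownership shares 14,602, profit-interest units 38.
Blended shares (80% ownership shares + 20% profit-interest units): Vance 0.1831; Nwosu 0.2221; Quinlan 0.3722; Tam 0.2227.
Raw shares: Vance 100,360.21; Nwosu 121,736.69; Quinlan 204,030.11; Tam 122,072.99.
After rounding ($100): Vance $100,400; Nwosu $121,700; Quinlan $204,000; Tam $122,100. Sum = $548,200.
Rounded total matches; no reconciliation needed.

Vance: $100,400 | Nwosu: $121,700 | Quinlan: $204,000 | Tam: $122,100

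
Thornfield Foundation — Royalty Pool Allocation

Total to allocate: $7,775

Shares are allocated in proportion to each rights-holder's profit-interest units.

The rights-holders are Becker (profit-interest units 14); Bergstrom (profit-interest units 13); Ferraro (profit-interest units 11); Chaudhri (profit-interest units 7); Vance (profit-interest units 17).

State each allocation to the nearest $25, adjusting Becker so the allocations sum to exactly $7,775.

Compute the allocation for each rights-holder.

Becker: $1,775 | Bergstrom: $1,625 | Ferraro: $1,375 | Chaudhri: $875 | Vance: $2,125

Total profit-interest units = 62.
Raw shares: Becker 14/62 × $7,775 = 1,755.65; Bergstrom 13/62 × $7,775 = 1,630.24; Ferraro 11/62 × $7,775 = 1,379.44; Chaudhri 7/62 × $7,775 = 877.82; Vance 17/62 × $7,775 = 2,131.85.
At nearest $25: Becker $1,750; Bergstrom $1,625; Ferraro $1,375; Chaudhri $875; Vance $2,125. Sum = $7,750.
Difference $7,775 − $7,750 = +$25 applied to Becker: Becker becomes $1,775.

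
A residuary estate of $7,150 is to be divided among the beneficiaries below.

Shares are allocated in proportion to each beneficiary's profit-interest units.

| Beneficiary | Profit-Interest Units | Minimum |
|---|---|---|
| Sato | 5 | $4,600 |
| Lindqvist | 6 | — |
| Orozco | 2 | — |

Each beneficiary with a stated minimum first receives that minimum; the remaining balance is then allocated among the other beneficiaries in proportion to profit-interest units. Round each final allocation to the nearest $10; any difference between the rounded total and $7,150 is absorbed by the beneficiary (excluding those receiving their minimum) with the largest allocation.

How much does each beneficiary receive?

Sato: $4,600 | Lindqvist: $1,910 | Orozco: $640

Minimums first: Sato $4,600. Remaining pool $2,550.
Remaining pool split over remaining profit-interest units 8: Lindqvist 1,912.50 → $1,910; Orozco 637.50 → $640.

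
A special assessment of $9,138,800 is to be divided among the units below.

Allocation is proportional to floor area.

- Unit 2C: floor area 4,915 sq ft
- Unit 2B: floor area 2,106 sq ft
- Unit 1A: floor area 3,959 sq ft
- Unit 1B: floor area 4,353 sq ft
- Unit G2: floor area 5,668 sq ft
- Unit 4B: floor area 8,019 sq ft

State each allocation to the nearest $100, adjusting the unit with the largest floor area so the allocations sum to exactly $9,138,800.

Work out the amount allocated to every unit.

Unit 2C: $1,547,800 · Unit 2B: $663,200 · Unit 1A: $1,246,700 · Unit 1B: $1,370,800 · Unit G2: $1,784,900 · Unit 4B: $2,525,400

Combined floor area = 29,020.
Unrounded shares: Unit 2C 4,915/29,020 × $9,138,800 = 1,547,801.59; Unit 2B 2,106/29,020 × $9,138,800 = 663,208.57; Unit 1A 3,959/29,020 × $9,138,800 = 1,246,743.94; Unit 1B 4,353/29,020 × $9,138,800 = 1,370,820.00; Unit G2 5,668/29,020 × $9,138,800 = 1,784,931.72; Unit 4B 8,019/29,020 × $9,138,800 = 2,525,294.18.
After rounding ($100): Unit 2C $1,547,800; Unit 2B $663,200; Unit 1A $1,246,700; Unit 1B $1,370,800; Unit G2 $1,784,900; Unit 4B $2,525,300. Sum = $9,138,700.
Difference $9,138,800 − $9,138,700 = +$100 applied to largest floor area (Unit 4B): Unit 4B becomes $2,525,400.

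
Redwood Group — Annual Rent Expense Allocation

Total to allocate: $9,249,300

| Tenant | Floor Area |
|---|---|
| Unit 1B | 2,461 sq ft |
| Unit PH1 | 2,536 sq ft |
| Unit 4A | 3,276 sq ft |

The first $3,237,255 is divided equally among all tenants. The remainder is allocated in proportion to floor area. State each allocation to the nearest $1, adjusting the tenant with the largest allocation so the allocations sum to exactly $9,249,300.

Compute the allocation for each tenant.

$3,237,255 shared equally gives $1,079,085 per tenant.
Remainder $6,012,045 by floor area (total 8,273): Unit 1B 1,788,425.33 → $1,788,425; Unit PH1 1,842,928.34 → $1,842,928; Unit 4A 2,380,691.34 → $2,380,691.
Rounding difference +$1 on remainder applied to Unit 4A.
Totals: Unit 1B $1,079,085 + $1,788,425 = $2,867,510; Unit PH1 $1,079,085 + $1,842,928 = $2,922,013; Unit 4A $1,079,085 + $2,380,692 = $3,459,777.

Unit 1B: $2,867,510; Unit PH1: $2,922,013; Unit 4A: $3,459,777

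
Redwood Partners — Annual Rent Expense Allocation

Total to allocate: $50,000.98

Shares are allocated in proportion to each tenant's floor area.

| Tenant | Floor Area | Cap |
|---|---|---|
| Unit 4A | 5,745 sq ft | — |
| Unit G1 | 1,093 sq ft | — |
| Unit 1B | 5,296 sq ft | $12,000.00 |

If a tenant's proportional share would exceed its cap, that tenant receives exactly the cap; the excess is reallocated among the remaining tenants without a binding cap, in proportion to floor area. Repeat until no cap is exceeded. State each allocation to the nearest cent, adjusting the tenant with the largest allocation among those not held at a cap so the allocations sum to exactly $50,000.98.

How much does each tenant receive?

Unit 4A: $31,926.83 | Unit G1: $6,074.15 | Unit 1B: $12,000.00

Total floor area = 12,134.
Proportional shares (ignoring caps): Unit 4A 23,673.6138; Unit G1 4,503.9617; Unit 1B 21,823.4045.
Capped: Unit 1B ($12,000.00); remaining pool $38,000.98 reallocated over remaining floor area 6,838.
Remaining shares: Unit 4A 31,926.8251 → $31,926.83; Unit G1 6,074.1549 → $6,074.15.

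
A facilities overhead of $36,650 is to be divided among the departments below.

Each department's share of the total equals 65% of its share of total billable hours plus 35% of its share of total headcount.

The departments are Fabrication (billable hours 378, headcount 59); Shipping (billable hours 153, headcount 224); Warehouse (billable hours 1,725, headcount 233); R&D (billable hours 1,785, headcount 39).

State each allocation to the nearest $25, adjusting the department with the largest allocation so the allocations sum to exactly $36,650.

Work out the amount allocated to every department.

Fabrication: $3,600 · Shipping: $6,075 · Warehouse: $15,550 · R&D: $11,425

Billable hours total 4,041; headcount total 555.
Blended shares (65% billable hours + 35% headcount): Fabrication 0.0980; Shipping 0.1659; Warehouse 0.4244; R&D 0.3117.
Proportional shares: Fabrication 3,592.03; Shipping 6,079.19; Warehouse 15,554.46; R&D 11,424.32.
Rounded to nearest $25: Fabrication $3,600; Shipping $6,075; Warehouse $15,550; R&D $11,425. Sum = $36,650.
Sum already equals the total — no adjustment.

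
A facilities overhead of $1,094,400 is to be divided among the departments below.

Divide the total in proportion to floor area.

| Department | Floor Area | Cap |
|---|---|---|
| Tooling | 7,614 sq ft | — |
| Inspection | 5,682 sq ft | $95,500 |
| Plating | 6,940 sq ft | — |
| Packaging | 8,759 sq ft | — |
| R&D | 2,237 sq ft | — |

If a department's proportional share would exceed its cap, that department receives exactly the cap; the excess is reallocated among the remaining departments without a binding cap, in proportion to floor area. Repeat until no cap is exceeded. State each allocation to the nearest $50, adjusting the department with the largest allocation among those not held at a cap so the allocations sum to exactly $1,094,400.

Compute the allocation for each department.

Tooling: $297,700; Inspection: $95,500; Plating: $271,350; Packaging: $342,400; R&D: $87,450

Sum of floor area: 31,232.
Proportional shares (ignoring caps): Tooling 266,802.05; Inspection 199,102.87; Plating 243,184.43; Packaging 306,923.98; R&D 78,386.68.
Cap binds for Inspection ($95,500); balance $998,900 reallocated over remaining floor area 25,550.
Remaining shares: Tooling 297,676.11 → $297,700; Plating 271,325.48 → $271,350; Packaging 342,440.90 → $342,450; R&D 87,457.51 → $87,450.
Rounding difference −$50 applied to Packaging → $342,400.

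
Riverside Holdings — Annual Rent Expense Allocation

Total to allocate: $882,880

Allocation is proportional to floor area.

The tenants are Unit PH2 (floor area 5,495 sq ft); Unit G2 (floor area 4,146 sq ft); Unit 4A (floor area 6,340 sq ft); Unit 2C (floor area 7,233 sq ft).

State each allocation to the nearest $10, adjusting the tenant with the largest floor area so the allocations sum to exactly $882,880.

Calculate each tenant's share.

Unit PH2: $208,990; Unit G2: $157,680; Unit 4A: $241,120; Unit 2C: $275,090

Combined floor area = 5,495 + 4,146 + 6,340 + 7,233 = 23,214.
Pro-rata amounts: Unit PH2 208,987.06; Unit G2 157,681.59; Unit 4A 241,124.29; Unit 2C 275,087.06.
Rounded to nearest $10: Unit PH2 $208,990; Unit G2 $157,680; Unit 4A $241,120; Unit 2C $275,090. Sum = $882,880.
Rounded total matches; no reconciliation needed.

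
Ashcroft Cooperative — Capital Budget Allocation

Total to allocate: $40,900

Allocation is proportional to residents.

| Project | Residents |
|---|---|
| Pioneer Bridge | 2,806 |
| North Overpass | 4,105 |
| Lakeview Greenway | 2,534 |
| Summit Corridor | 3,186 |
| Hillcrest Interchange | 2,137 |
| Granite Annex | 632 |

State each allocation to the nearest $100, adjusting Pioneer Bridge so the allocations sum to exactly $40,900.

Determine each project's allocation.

Pioneer Bridge: $7,400; North Overpass: $10,900; Lakeview Greenway: $6,700; Summit Corridor: $8,500; Hillcrest Interchange: $5,700; Granite Annex: $1,700

Total residents = 15,400.
Raw shares: Pioneer Bridge 2,806/15,400 × $40,900 = 7,452.30; North Overpass 4,105/15,400 × $40,900 = 10,902.24; Lakeview Greenway 2,534/15,400 × $40,900 = 6,729.91; Summit Corridor 3,186/15,400 × $40,900 = 8,461.52; Hillcrest Interchange 2,137/15,400 × $40,900 = 5,675.54; Granite Annex 632/15,400 × $40,900 = 1,678.49.
At nearest $100: Pioneer Bridge $7,500; North Overpass $10,900; Lakeview Greenway $6,700; Summit Corridor $8,500; Hillcrest Interchange $5,700; Granite Annex $1,700. Sum = $41,000.
Difference $40,900 − $41,000 = −$100 applied to Pioneer Bridge: Pioneer Bridge becomes $7,400.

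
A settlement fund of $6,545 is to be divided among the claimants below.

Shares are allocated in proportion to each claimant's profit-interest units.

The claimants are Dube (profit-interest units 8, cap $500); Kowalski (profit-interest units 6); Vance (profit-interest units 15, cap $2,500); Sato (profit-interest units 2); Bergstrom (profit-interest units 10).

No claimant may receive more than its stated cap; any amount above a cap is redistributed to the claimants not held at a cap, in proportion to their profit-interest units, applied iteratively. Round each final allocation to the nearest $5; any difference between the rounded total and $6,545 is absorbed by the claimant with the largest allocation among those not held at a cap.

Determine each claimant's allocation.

Combined profit-interest units = 41.
Proportional shares (ignoring caps): Dube 1,277.07; Kowalski 957.80; Vance 2,394.51; Sato 319.27; Bergstrom 1,596.34.
Cap binds for Dube ($500); remaining pool $6,045 reallocated over remaining profit-interest units 33.
Cap binds for Vance ($2,500); remaining pool $3,545 reallocated over remaining profit-interest units 18.
Redistributed shares: Kowalski 1,181.67 → $1,180; Sato 393.89 → $395; Bergstrom 1,969.44 → $1,970.

Dube: $500; Kowalski: $1,180; Vance: $2,500; Sato: $395; Bergstrom: $1,970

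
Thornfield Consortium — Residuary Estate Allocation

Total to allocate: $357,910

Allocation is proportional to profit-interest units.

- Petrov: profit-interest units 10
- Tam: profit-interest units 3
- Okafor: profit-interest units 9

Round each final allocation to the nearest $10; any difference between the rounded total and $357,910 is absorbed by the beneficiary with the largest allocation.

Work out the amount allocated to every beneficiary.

Combined profit-interest units = 22.
Proportional shares: Petrov 10/22 × $357,910 = 162,686.36; Tam 3/22 × $357,910 = 48,805.91; Okafor 9/22 × $357,910 = 146,417.73.
Rounded to nearest $10: Petrov $162,690; Tam $48,810; Okafor $146,420. Sum = $357,920.
Difference $357,910 − $357,920 = −$10 applied to largest allocation (Petrov): Petrov becomes $162,680.

Petrov: $162,680; Tam: $48,810; Okafor: $146,420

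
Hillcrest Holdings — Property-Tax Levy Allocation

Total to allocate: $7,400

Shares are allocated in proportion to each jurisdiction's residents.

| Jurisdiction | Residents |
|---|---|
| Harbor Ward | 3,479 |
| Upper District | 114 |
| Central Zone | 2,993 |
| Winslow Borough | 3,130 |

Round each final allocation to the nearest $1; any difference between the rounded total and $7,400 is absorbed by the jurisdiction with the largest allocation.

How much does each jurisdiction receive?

Harbor Ward: $2,649 | Upper District: $87 | Central Zone: $2,280 | Winslow Borough: $2,384

Sum of residents: 9,716.
Unrounded shares: Harbor Ward 3,479/9,716 × $7,400 = 2,649.71; Upper District 114/9,716 × $7,400 = 86.83; Central Zone 2,993/9,716 × $7,400 = 2,279.56; Winslow Borough 3,130/9,716 × $7,400 = 2,383.90.
Rounded to nearest $1: Harbor Ward $2,650; Upper District $87; Central Zone $2,280; Winslow Borough $2,384. Sum = $7,401.
Difference $7,400 − $7,401 = −$1 applied to largest allocation (Harbor Ward): Harbor Ward becomes $2,649.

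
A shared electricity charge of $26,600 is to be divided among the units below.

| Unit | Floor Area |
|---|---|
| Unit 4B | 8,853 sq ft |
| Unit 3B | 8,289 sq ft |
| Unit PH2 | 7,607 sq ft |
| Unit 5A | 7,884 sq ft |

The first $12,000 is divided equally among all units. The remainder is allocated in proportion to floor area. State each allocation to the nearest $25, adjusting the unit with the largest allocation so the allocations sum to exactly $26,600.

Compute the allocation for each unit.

Unit 4B: $6,975 | Unit 3B: $6,700 | Unit PH2: $6,400 | Unit 5A: $6,525

First tranche $12,000 split equally: $3,000 each.
Remainder $14,600 by floor area (total 32,633): Unit 4B 3,960.83 → $3,950; Unit 3B 3,708.50 → $3,700; Unit PH2 3,403.37 → $3,400; Unit 5A 3,527.30 → $3,525.
Rounding difference +$25 on remainder applied to Unit 4B.
Totals: Unit 4B $3,000 + $3,975 = $6,975; Unit 3B $3,000 + $3,700 = $6,700; Unit PH2 $3,000 + $3,400 = $6,400; Unit 5A $3,000 + $3,525 = $6,525.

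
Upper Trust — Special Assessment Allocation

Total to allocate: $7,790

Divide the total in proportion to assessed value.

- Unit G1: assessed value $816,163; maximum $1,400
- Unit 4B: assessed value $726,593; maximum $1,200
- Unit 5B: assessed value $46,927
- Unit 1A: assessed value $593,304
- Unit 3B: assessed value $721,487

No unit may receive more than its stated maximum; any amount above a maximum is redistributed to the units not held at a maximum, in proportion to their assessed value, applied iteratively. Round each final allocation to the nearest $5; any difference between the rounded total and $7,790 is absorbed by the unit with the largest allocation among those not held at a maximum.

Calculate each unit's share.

Unit G1: $1,400 · Unit 4B: $1,200 · Unit 5B: $180 · Unit 1A: $2,260 · Unit 3B: $2,750

Combined assessed value = 2,904,474.
Proportional shares (ignoring caps): Unit G1 2,189.01; Unit 4B 1,948.77; Unit 5B 125.86; Unit 1A 1,591.28; Unit 3B 1,935.08.
Held at cap: Unit G1 ($1,400), Unit 4B ($1,200); residual $5,190 reallocated over remaining assessed value 1,361,718.
Remaining shares: Unit 5B 178.86 → $180; Unit 1A 2,261.30 → $2,260; Unit 3B 2,749.85 → $2,750.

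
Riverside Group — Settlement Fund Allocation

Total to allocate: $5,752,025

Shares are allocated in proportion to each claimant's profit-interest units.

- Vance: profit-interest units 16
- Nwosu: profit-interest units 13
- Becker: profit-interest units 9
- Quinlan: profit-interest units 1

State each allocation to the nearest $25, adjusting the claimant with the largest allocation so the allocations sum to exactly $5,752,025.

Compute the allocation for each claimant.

Total profit-interest units = 39.
Unrounded shares: Vance 16/39 × $5,752,025 = 2,359,805.13; Nwosu 13/39 × $5,752,025 = 1,917,341.67; Becker 9/39 × $5,752,025 = 1,327,390.38; Quinlan 1/39 × $5,752,025 = 147,487.82.
At nearest $25: Vance $2,359,800; Nwosu $1,917,350; Becker $1,327,400; Quinlan $147,500. Sum = $5,752,050.
Difference $5,752,025 − $5,752,050 = −$25 applied to largest allocation (Vance): Vance becomes $2,359,775.

Vance: $2,359,775; Nwosu: $1,917,350; Becker: $1,327,400; Quinlan: $147,500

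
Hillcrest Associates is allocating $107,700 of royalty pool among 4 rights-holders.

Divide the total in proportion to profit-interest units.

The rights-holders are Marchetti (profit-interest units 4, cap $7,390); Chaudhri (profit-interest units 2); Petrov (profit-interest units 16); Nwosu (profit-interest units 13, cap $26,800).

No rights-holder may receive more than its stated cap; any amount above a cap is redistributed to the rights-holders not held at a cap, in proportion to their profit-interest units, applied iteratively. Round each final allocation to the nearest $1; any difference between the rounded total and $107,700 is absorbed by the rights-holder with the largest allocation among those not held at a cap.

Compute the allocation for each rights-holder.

Combined profit-interest units = 35.
Unconstrained shares: Marchetti 12,308.57; Chaudhri 6,154.29; Petrov 49,234.29; Nwosu 40,002.86.
Held at cap: Marchetti ($7,390), Nwosu ($26,800); remaining pool $73,510 reallocated over remaining profit-interest units 18.
Shares after redistribution: Chaudhri 8,167.78 → $8,168; Petrov 65,342.22 → $65,342.

Marchetti: $7,390 | Chaudhri: $8,168 | Petrov: $65,342 | Nwosu: $26,800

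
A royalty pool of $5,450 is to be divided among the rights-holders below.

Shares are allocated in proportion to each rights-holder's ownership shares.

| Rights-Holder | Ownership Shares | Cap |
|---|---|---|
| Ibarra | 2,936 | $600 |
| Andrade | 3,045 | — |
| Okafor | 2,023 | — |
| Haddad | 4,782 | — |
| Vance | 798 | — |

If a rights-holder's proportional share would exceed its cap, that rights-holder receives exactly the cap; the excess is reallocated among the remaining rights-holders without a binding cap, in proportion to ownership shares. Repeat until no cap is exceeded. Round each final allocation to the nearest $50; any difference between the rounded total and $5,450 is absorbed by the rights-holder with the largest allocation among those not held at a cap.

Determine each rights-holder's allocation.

Ibarra: $600 | Andrade: $1,400 | Okafor: $900 | Haddad: $2,200 | Vance: $350

Total ownership shares = 13,584.
Unconstrained shares: Ibarra 1,177.94; Andrade 1,221.68; Okafor 811.64; Haddad 1,918.57; Vance 320.16.
Held at cap: Ibarra ($600); remaining pool $4,850 reallocated over remaining ownership shares 10,648.
Redistributed shares: Andrade 1,386.95 → $1,400; Okafor 921.45 → $900; Haddad 2,178.13 → $2,200; Vance 363.48 → $350.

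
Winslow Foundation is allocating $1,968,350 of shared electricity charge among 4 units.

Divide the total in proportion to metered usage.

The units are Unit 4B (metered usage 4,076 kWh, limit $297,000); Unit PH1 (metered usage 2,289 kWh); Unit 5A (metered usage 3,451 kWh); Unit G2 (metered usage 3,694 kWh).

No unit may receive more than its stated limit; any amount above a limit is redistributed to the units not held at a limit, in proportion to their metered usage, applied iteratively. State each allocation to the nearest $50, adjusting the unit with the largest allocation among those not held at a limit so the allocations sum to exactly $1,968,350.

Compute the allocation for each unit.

Combined metered usage = 13,510.
Pro-rata shares before constraints: Unit 4B 593,856.00; Unit PH1 333,497.64; Unit 5A 502,796.14; Unit G2 538,200.21.
Cap binds for Unit 4B ($297,000); balance $1,671,350 reallocated over remaining metered usage 9,434.
Remaining shares: Unit PH1 405,524.71 → $405,500; Unit 5A 611,387.41 → $611,400; Unit G2 654,437.87 → $654,450.

Unit 4B: $297,000; Unit PH1: $405,500; Unit 5A: $611,400; Unit G2: $654,450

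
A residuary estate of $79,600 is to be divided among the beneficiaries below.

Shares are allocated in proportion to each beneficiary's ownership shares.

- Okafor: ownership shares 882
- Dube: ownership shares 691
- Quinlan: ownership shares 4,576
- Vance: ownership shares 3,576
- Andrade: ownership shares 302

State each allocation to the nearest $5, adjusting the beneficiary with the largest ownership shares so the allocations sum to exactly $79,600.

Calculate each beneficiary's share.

Sum of ownership shares: 882 + 691 + 4,576 + 3,576 + 302 = 10,027.
Unrounded shares: Okafor 7,001.82; Dube 5,485.55; Quinlan 36,326.88; Vance 28,388.31; Andrade 2,397.45.
Rounded to nearest $5: Okafor $7,000; Dube $5,485; Quinlan $36,325; Vance $28,390; Andrade $2,395. Sum = $79,595.
Difference $79,600 − $79,595 = +$5 applied to largest ownership shares (Quinlan): Quinlan becomes $36,330.

Okafor: $7,000 · Dube: $5,485 · Quinlan: $36,330 · Vance: $28,390 · Andrade: $2,395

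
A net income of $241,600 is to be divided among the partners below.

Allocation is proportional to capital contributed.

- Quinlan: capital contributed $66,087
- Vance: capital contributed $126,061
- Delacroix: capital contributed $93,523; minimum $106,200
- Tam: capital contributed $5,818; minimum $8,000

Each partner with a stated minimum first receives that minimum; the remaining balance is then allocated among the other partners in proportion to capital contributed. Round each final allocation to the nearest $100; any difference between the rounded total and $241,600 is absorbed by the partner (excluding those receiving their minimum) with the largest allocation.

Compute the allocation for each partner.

Quinlan: $43,800; Vance: $83,600; Delacroix: $106,200; Tam: $8,000

Guaranteed amounts: Delacroix $106,200; Tam $8,000. Balance $127,400.
Balance split over remaining capital contributed 192,148: Quinlan 43,817.70 → $43,800; Vance 83,582.30 → $83,600.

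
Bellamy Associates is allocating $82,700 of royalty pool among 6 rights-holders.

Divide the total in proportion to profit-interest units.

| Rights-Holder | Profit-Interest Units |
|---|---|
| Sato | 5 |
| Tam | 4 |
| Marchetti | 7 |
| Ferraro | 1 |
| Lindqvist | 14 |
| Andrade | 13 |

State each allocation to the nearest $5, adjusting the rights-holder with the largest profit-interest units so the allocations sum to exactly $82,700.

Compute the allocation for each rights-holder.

Sum of profit-interest units: 5 + 4 + 7 + 1 + 14 + 13 = 44.
Pro-rata amounts: Sato 9,397.73; Tam 7,518.18; Marchetti 13,156.82; Ferraro 1,879.55; Lindqvist 26,313.64; Andrade 24,434.09.
After rounding ($5): Sato $9,400; Tam $7,520; Marchetti $13,155; Ferraro $1,880; Lindqvist $26,315; Andrade $24,435. Sum = $82,705.
Difference $82,700 − $82,705 = −$5 applied to largest profit-interest units (Lindqvist): Lindqvist becomes $26,310.

Sato: $9,400 · Tam: $7,520 · Marchetti: $13,155 · Ferraro: $1,880 · Lindqvist: $26,310 · Andrade: $24,435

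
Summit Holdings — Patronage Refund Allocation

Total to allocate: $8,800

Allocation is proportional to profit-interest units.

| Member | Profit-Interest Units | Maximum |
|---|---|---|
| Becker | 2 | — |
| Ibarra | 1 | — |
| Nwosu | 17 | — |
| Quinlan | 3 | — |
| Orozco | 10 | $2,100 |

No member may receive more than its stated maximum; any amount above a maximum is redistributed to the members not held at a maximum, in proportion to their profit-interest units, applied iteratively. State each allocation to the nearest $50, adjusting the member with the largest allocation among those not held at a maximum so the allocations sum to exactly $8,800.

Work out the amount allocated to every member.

Combined profit-interest units = 33.
Proportional shares (ignoring caps): Becker 533.33; Ibarra 266.67; Nwosu 4,533.33; Quinlan 800.00; Orozco 2,666.67.
Held at cap: Orozco ($2,100); remaining pool $6,700 reallocated over remaining profit-interest units 23.
Redistributed shares: Becker 582.61 → $600; Ibarra 291.30 → $300; Nwosu 4,952.17 → $4,950; Quinlan 873.91 → $850.

Becker: $600 | Ibarra: $300 | Nwosu: $4,950 | Quinlan: $850 | Orozco: $2,100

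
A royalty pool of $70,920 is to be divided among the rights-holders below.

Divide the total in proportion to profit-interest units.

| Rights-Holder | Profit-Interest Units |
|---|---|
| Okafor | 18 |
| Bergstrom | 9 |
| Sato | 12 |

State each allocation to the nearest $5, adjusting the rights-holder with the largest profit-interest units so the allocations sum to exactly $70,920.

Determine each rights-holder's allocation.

Total profit-interest units = 39.
Pro-rata amounts: Okafor 18/39 × $70,920 = 32,732.31; Bergstrom 9/39 × $70,920 = 16,366.15; Sato 12/39 × $70,920 = 21,821.54.
Rounded to nearest $5: Okafor $32,730; Bergstrom $16,365; Sato $21,820. Sum = $70,915.
Difference $70,920 − $70,915 = +$5 applied to largest profit-interest units (Okafor): Okafor becomes $32,735.

Okafor: $32,735 | Bergstrom: $16,365 | Sato: $21,820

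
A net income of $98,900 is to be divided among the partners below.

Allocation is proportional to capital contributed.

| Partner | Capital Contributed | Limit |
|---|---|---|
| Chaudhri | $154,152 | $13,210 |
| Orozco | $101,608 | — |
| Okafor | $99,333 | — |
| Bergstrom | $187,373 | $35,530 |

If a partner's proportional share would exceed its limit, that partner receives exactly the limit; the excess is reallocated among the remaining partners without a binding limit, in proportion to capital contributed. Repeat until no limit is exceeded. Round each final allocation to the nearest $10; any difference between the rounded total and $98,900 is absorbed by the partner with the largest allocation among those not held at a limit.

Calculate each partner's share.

Chaudhri: $13,210 | Orozco: $25,360 | Okafor: $24,800 | Bergstrom: $35,530

Combined capital contributed = 542,466.
Unconstrained shares: Chaudhri 28,104.31; Orozco 18,524.72; Okafor 18,109.95; Bergstrom 34,161.02.
Held at cap: Chaudhri ($13,210); residual $85,690 reallocated over remaining capital contributed 388,314.
Held at cap: Bergstrom ($35,530); residual $50,160 reallocated over remaining capital contributed 200,941.
Redistributed shares: Orozco 25,363.95 → $25,360; Okafor 24,796.05 → $24,800.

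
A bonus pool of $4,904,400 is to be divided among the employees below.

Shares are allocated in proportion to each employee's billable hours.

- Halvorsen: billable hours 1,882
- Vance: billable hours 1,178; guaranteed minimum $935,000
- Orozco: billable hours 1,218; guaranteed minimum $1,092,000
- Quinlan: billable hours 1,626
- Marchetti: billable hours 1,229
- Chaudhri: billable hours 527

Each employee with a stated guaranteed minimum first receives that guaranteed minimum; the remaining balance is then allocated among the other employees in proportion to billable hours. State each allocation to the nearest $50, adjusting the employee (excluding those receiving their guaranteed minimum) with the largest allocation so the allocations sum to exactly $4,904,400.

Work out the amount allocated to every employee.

Guaranteed amounts: Vance $935,000; Orozco $1,092,000. Remaining pool $2,877,400.
Remaining pool split over remaining billable hours 5,264: Halvorsen 1,028,736.09 → $1,028,750; Quinlan 888,801.75 → $888,800; Marchetti 671,794.19 → $671,800; Chaudhri 288,067.97 → $288,050.

Halvorsen: $1,028,750 | Vance: $935,000 | Orozco: $1,092,000 | Quinlan: $888,800 | Marchetti: $671,800 | Chaudhri: $288,050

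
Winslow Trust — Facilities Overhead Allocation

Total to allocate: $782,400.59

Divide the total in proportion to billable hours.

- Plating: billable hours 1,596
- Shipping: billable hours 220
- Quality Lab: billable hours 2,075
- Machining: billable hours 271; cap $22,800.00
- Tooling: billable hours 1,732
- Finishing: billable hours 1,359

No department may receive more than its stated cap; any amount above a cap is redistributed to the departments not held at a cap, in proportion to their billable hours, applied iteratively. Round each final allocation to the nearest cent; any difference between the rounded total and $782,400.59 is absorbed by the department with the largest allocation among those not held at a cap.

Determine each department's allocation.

Plating: $173,635.43; Shipping: $23,934.71; Quality Lab: $225,747.80; Machining: $22,800.00; Tooling: $188,431.43; Finishing: $147,851.22

Sum of billable hours: 7,253.
Proportional shares (ignoring caps): Plating 172,164.8065; Shipping 23,731.9909; Quality Lab 223,835.8230; Machining 29,233.4978; Tooling 186,835.4918; Finishing 146,598.9800.
Held at cap: Machining ($22,800.00); remaining pool $759,600.59 reallocated over remaining billable hours 6,982.
Redistributed shares: Plating 173,635.4256 → $173,635.43; Shipping 23,934.7078 → $23,934.71; Quality Lab 225,747.8121 → $225,747.81; Tooling 188,431.4268 → $188,431.43; Finishing 147,851.2177 → $147,851.22.
Rounding difference −$0.01 applied to Quality Lab → $225,747.80.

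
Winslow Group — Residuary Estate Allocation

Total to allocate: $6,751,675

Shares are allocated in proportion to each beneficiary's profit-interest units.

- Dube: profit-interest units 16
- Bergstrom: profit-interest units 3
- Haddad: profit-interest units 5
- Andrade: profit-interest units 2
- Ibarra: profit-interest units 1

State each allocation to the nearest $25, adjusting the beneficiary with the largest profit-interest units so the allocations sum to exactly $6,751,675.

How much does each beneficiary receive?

Dube: $4,001,025 · Bergstrom: $750,175 · Haddad: $1,250,300 · Andrade: $500,125 · Ibarra: $250,050

Sum of profit-interest units: 27.
Pro-rata amounts: Dube 16/27 × $6,751,675 = 4,000,992.59; Bergstrom 3/27 × $6,751,675 = 750,186.11; Haddad 5/27 × $6,751,675 = 1,250,310.19; Andrade 2/27 × $6,751,675 = 500,124.07; Ibarra 1/27 × $6,751,675 = 250,062.04.
Rounded to nearest $25: Dube $4,001,000; Bergstrom $750,175; Haddad $1,250,300; Andrade $500,125; Ibarra $250,050. Sum = $6,751,650.
Difference $6,751,675 − $6,751,650 = +$25 applied to largest profit-interest units (Dube): Dube becomes $4,001,025.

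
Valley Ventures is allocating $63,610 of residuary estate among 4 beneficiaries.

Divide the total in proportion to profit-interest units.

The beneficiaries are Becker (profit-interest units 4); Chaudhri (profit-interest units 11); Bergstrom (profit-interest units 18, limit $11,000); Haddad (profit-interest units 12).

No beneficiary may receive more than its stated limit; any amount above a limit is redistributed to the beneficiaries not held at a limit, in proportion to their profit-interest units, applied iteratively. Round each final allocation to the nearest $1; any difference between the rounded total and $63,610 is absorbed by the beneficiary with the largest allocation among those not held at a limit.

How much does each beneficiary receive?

Total profit-interest units = 45.
Unconstrained shares: Becker 5,654.22; Chaudhri 15,549.11; Bergstrom 25,444.00; Haddad 16,962.67.
Cap binds for Bergstrom ($11,000); remaining pool $52,610 reallocated over remaining profit-interest units 27.
Shares after redistribution: Becker 7,794.07 → $7,794; Chaudhri 21,433.70 → $21,434; Haddad 23,382.22 → $23,382.

Becker: $7,794; Chaudhri: $21,434; Bergstrom: $11,000; Haddad: $23,382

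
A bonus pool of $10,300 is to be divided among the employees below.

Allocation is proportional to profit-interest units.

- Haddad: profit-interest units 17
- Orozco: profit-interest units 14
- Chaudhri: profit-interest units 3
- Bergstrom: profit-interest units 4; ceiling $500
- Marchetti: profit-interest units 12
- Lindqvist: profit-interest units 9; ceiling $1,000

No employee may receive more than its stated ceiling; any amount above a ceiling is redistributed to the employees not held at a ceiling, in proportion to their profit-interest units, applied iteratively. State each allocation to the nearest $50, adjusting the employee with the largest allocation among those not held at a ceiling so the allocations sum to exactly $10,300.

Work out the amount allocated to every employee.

Haddad: $3,250; Orozco: $2,700; Chaudhri: $550; Bergstrom: $500; Marchetti: $2,300; Lindqvist: $1,000

Total profit-interest units = 59.
Unconstrained shares: Haddad 2,967.80; Orozco 2,444.07; Chaudhri 523.73; Bergstrom 698.31; Marchetti 2,094.92; Lindqvist 1,571.19.
Capped: Bergstrom ($500), Lindqvist ($1,000); remaining pool $8,800 reallocated over remaining profit-interest units 46.
Redistributed shares: Haddad 3,252.17 → $3,250; Orozco 2,678.26 → $2,700; Chaudhri 573.91 → $550; Marchetti 2,295.65 → $2,300.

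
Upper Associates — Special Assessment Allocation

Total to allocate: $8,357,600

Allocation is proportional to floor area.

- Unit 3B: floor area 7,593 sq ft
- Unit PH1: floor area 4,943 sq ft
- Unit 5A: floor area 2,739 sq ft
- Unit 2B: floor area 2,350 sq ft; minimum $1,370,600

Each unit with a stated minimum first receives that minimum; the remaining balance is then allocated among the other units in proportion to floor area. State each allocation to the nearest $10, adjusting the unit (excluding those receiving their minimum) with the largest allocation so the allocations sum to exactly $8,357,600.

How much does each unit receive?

Unit 3B: $3,473,140; Unit PH1: $2,261,000; Unit 5A: $1,252,860; Unit 2B: $1,370,600

Minimums first: Unit 2B $1,370,600. Balance $6,987,000.
Balance split over remaining floor area 15,275: Unit 3B 3,473,145.07 → $3,473,150; Unit PH1 2,260,997.77 → $2,261,000; Unit 5A 1,252,857.15 → $1,252,860.
Rounding difference −$10 applied to Unit 3B → $3,473,140.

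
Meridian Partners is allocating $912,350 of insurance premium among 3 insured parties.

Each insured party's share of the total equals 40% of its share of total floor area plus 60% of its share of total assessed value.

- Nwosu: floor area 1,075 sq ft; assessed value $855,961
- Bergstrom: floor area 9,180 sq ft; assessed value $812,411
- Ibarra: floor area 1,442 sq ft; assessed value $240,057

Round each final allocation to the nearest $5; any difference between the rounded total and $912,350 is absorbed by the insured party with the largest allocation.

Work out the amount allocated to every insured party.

Nwosu: $279,060 | Bergstrom: $519,445 | Ibarra: $113,845

Floor area total 11,697; assessed value total 1,908,429.
Blended shares (40% floor area + 60% assessed value): Nwosu 0.3059; Bergstrom 0.5693; Ibarra 0.1248.
Pro-rata amounts: Nwosu 279,061.57; Bergstrom 519,441.34; Ibarra 113,847.09.
After rounding ($5): Nwosu $279,060; Bergstrom $519,440; Ibarra $113,845. Sum = $912,345.
Difference $912,350 − $912,345 = +$5 applied to largest allocation (Bergstrom): Bergstrom becomes $519,445.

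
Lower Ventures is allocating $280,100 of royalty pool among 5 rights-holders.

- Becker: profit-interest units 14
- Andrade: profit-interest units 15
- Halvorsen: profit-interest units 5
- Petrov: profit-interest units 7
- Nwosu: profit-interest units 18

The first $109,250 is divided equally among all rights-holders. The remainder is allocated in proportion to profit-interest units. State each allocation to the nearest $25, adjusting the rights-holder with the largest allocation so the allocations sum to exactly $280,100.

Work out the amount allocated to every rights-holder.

Becker: $62,400; Andrade: $65,275; Halvorsen: $36,325; Petrov: $42,125; Nwosu: $73,975

$109,250 shared equally gives $21,850 per rights-holder.
Remainder $170,850 by profit-interest units (total 59): Becker 40,540.68 → $40,550; Andrade 43,436.44 → $43,425; Halvorsen 14,478.81 → $14,475; Petrov 20,270.34 → $20,275; Nwosu 52,123.73 → $52,125.
Totals: Becker $21,850 + $40,550 = $62,400; Andrade $21,850 + $43,425 = $65,275; Halvorsen $21,850 + $14,475 = $36,325; Petrov $21,850 + $20,275 = $42,125; Nwosu $21,850 + $52,125 = $73,975.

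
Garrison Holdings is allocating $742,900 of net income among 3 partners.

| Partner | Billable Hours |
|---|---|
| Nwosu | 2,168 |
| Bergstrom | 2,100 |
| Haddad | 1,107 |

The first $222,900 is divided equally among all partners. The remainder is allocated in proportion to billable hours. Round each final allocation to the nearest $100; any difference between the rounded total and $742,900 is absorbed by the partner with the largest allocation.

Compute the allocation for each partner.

Nwosu: $284,000 · Bergstrom: $277,500 · Haddad: $181,400

First tranche $222,900 split equally: $74,300 each.
Remainder $520,000 by billable hours (total 5,375): Nwosu 209,741.40 → $209,700; Bergstrom 203,162.79 → $203,200; Haddad 107,095.81 → $107,100.
Totals: Nwosu $74,300 + $209,700 = $284,000; Bergstrom $74,300 + $203,200 = $277,500; Haddad $74,300 + $107,100 = $181,400.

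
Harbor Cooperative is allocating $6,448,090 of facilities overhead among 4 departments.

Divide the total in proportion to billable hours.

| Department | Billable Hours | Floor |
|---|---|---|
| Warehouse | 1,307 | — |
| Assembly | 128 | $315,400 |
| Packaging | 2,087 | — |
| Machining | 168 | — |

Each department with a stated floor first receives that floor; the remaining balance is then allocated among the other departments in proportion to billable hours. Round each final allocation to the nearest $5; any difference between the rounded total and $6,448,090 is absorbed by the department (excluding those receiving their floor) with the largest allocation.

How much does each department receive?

Warehouse: $2,250,260 | Assembly: $315,400 | Packaging: $3,593,185 | Machining: $289,245

Guaranteed amounts: Assembly $315,400. Balance $6,132,690.
Balance split over remaining billable hours 3,562: Warehouse 2,250,259.92 → $2,250,260; Packaging 3,593,184.74 → $3,593,185; Machining 289,245.35 → $289,245.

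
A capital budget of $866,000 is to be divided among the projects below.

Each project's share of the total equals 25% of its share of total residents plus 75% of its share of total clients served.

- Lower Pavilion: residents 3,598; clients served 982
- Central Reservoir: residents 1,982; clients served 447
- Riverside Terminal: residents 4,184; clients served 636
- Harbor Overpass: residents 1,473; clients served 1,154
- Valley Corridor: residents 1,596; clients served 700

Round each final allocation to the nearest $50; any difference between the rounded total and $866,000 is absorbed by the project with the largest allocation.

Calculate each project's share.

Lower Pavilion: $223,450 · Central Reservoir: $107,500 · Riverside Terminal: $176,000 · Harbor Overpass: $216,100 · Valley Corridor: $142,950

Totals — residents 12,833, clients served 3,919.
Combined weights (25% residents + 75% clients served): Lower Pavilion 0.2580; Central Reservoir 0.1242; Riverside Terminal 0.2032; Harbor Overpass 0.2495; Valley Corridor 0.1651.
Raw shares: Lower Pavilion 223,448.20; Central Reservoir 107,519.25; Riverside Terminal 175,991.41; Harbor Overpass 216,103.98; Valley Corridor 142,937.16.
At nearest $50: Lower Pavilion $223,450; Central Reservoir $107,500; Riverside Terminal $176,000; Harbor Overpass $216,100; Valley Corridor $142,950. Sum = $866,000.
Sum already equals the total — no adjustment.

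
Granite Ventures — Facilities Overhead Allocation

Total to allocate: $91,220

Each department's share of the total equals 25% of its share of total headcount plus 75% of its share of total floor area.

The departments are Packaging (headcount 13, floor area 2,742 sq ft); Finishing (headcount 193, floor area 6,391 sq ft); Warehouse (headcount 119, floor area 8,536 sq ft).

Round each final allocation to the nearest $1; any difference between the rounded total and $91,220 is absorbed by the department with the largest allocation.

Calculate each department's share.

Packaging: $11,529 · Finishing: $38,289 · Warehouse: $41,402

Headcount total 325; floor area total 17,669.
Combined weights (25% headcount + 75% floor area): Packaging 0.1264; Finishing 0.4197; Warehouse 0.4539.
Unrounded shares: Packaging 11,529.32; Finishing 38,288.84; Warehouse 41,401.84.
At nearest $1: Packaging $11,529; Finishing $38,289; Warehouse $41,402. Sum = $91,220.
Rounded total matches; no reconciliation needed.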